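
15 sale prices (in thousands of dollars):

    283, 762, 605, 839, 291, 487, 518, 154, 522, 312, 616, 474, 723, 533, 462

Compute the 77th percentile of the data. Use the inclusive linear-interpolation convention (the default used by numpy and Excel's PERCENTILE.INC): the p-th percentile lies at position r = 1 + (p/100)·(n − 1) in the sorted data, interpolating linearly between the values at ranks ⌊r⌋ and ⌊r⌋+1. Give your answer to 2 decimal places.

613.58

Sorted: 154, 283, 291, 312, 462, 474, 487, 518, 522, 533, 605, 616, 723, 762, 839.
n = 15.
r = 1 + (77/100)·(15 − 1) = 1 + 10.78 = 11.78.
Rank 11 is 605 and rank 12 is 616.
Interpolate: 605 + 0.78·(616 − 605) = 605 + 0.78·11 = 613.58.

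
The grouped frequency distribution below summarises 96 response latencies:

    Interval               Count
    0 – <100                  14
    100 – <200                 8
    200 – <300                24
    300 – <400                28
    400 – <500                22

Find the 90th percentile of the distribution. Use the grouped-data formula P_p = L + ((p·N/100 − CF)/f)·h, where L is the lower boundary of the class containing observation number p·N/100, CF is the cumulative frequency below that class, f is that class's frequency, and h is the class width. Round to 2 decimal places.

N = 96; target position k = 90/100 · 96 = 86.4.
Cumulative frequencies: 14, 22, 46, 74, 96.
Observation 86.4 falls in the class 400 – <500.
L = 400, CF = 74, f = 22, h = 100.
P90 = 400 + ((86.4 − 74)/22)·100 = 400 + 56.3636 = 456.364.

456.36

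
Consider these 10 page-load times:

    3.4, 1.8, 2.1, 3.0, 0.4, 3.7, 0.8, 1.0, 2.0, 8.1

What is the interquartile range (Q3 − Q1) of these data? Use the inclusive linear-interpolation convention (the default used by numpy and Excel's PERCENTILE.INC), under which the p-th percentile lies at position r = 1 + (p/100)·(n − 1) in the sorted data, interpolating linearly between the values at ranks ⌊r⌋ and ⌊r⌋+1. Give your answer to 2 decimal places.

2.10

Sorted: 0.4, 0.8, 1.0, 1.8, 2.0, 2.1, 3.0, 3.4, 3.7, 8.1.
n = 10.
P25: r = 3.25; ranks 3–4 are 1.0, 1.8; interpolating gives 1.2.
P75: r = 7.75; ranks 7–8 are 3.0, 3.4; interpolating gives 3.3.
Difference: 3.3 − 1.2 = 2.1.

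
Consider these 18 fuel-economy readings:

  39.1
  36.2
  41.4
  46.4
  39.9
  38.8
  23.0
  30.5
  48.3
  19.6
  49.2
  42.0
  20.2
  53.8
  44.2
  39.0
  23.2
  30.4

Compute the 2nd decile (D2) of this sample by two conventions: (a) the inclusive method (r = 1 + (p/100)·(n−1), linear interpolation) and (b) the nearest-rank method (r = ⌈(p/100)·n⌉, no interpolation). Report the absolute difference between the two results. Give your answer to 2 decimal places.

2.88

Sorted: 19.6, 20.2, 23.0, 23.2, 30.4, 30.5, 36.2, 38.8, 39.0, 39.1, 39.9, 41.4, 42.0, 44.2, 46.4, 48.3, 49.2, 53.8.
n = 18.
(a) r = 4.4; between ranks 4 (23.2) and 5 (30.4): 26.08.
(b) the nearest-rank method: rank 4 → 23.2.
|26.08 − 23.2| = 2.88.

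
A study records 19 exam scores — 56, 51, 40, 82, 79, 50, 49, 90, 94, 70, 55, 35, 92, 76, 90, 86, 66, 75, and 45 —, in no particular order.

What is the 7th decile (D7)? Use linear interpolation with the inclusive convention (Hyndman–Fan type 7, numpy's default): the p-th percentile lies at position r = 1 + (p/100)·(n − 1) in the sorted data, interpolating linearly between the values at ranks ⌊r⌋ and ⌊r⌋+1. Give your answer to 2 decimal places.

80.80

Sorted: 35, 40, 45, 49, 50, 51, 55, 56, 66, 70, 75, 76, 79, 82, 86, 90, 90, 92, 94.
n = 19.
r = 1 + (70/100)·(19 − 1) = 1 + 12.6 = 13.6.
Rank 13 is 79 and rank 14 is 82.
Interpolate: 79 + 0.6·(82 − 79) = 79 + 0.6·3 = 80.8.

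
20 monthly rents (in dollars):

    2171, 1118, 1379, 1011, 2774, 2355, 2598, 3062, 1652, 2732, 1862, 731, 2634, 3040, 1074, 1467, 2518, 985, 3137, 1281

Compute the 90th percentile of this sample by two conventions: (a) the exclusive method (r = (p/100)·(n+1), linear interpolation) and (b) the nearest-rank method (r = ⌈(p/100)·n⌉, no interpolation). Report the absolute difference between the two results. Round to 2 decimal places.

Sorted: 731, 985, 1011, 1074, 1118, 1281, 1379, 1467, 1652, 1862, 2171, 2355, 2518, 2598, 2634, 2732, 2774, 3040, 3062, 3137.
n = 20.
(a) r = 18.9; between ranks 18 (3040) and 19 (3062): 3059.8.
(b) the nearest-rank method: rank 18 → 3040.
|3059.8 − 3040| = 19.8.

19.80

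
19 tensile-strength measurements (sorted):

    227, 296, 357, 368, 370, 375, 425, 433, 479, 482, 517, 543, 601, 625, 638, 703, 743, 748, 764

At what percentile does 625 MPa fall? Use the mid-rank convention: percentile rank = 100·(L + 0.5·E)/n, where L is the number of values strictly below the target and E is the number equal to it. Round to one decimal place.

Count below 625: L = 13; count equal: E = 1; n = 19.
Percentile rank = 100·(13 + 0.5·1)/19 = 100·13.5/19 = 71.05.

71.1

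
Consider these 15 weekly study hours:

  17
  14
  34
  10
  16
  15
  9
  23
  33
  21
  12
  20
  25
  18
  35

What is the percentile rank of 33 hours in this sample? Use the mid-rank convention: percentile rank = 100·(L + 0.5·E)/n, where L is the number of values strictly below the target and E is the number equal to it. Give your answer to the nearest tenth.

83.3

Sorted: 9, 10, 12, 14, 15, 16, 17, 18, 20, 21, 23, 25, 33, 34, 35.
Count below 33: L = 12; count equal: E = 1; n = 15.
Percentile rank = 100·(12 + 0.5·1)/15 = 100·12.5/15 = 83.33.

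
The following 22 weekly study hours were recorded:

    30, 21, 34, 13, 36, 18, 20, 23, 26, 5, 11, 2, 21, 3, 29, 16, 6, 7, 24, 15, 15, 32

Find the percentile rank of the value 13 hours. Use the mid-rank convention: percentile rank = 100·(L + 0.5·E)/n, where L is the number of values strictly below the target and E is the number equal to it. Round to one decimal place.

Sorted: 2, 3, 5, 6, 7, 11, 13, 15, 15, 16, 18, 20, 21, 21, 23, 24, 26, 29, 30, 32, 34, 36.
Count below 13: L = 6; count equal: E = 1; n = 22.
Percentile rank = 100·(6 + 0.5·1)/22 = 100·6.5/22 = 29.55.

29.5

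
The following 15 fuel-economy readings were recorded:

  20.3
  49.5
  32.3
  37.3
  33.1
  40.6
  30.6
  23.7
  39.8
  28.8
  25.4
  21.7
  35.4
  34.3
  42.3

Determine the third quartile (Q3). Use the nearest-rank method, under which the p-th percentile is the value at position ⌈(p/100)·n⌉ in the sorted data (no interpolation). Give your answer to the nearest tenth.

39.8

Sorted: 20.3, 21.7, 23.7, 25.4, 28.8, 30.6, 32.3, 33.1, 34.3, 35.4, 37.3, 39.8, 40.6, 42.3, 49.5.
n = 15.
Position = ⌈75/100 · 15⌉ = ⌈11.25⌉ = 12.
The value at rank 12 is 39.8.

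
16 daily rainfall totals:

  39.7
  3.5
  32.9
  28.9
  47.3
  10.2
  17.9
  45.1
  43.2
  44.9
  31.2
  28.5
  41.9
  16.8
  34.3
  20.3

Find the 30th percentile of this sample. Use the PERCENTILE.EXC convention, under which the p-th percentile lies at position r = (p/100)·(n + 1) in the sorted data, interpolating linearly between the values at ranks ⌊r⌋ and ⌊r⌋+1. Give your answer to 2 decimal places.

21.12

Sorted: 3.5, 10.2, 16.8, 17.9, 20.3, 28.5, 28.9, 31.2, 32.9, 34.3, 39.7, 41.9, 43.2, 44.9, 45.1, 47.3.
n = 16.
r = (30/100)·(16 + 1) = 5.1.
Rank 5 is 20.3 and rank 6 is 28.5.
Interpolate: 20.3 + 0.1·(28.5 − 20.3) = 20.3 + 0.1·8.2 = 21.12.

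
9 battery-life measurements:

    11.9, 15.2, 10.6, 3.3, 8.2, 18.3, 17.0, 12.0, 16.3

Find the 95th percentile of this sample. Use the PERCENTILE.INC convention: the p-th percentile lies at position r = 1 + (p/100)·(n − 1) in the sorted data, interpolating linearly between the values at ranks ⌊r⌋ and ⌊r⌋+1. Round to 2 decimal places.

17.78

Sorted: 3.3, 8.2, 10.6, 11.9, 12.0, 15.2, 16.3, 17.0, 18.3.
n = 9.
r = 1 + (95/100)·(9 − 1) = 1 + 7.6 = 8.6.
Rank 8 is 17.0 and rank 9 is 18.3.
Interpolate: 17.0 + 0.6·(18.3 − 17.0) = 17.0 + 0.6·1.3 = 17.78.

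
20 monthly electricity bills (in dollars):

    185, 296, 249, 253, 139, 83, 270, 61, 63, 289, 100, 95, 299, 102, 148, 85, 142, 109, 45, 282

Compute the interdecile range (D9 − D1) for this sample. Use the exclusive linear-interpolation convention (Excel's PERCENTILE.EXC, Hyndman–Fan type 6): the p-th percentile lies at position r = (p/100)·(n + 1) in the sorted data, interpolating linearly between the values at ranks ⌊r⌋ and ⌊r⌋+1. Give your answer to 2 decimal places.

234.10

Sorted: 45, 61, 63, 83, 85, 95, 100, 102, 109, 139, 142, 148, 185, 249, 253, 270, 282, 289, 296, 299.
n = 20.
P10: r = 2.1; ranks 2–3 are 61, 63; interpolating gives 61.2.
P90: r = 18.9; ranks 18–19 are 289, 296; interpolating gives 295.3.
Difference: 295.3 − 61.2 = 234.1.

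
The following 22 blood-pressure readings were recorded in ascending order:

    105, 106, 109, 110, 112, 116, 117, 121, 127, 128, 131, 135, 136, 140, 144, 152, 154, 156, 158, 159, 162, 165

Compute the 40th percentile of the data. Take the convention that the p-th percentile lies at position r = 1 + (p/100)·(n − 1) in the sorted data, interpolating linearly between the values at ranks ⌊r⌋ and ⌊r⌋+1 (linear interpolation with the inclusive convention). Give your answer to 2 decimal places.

127.40

n = 22.
r = 1 + (40/100)·(22 − 1) = 1 + 8.4 = 9.4.
Rank 9 is 127 and rank 10 is 128.
Interpolate: 127 + 0.4·(128 − 127) = 127 + 0.4·1 = 127.4.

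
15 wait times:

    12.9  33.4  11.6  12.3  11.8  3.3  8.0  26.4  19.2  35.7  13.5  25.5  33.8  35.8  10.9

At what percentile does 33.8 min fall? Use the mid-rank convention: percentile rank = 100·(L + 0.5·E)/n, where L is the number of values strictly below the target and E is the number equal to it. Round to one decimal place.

Sorted: 3.3, 8.0, 10.9, 11.6, 11.8, 12.3, 12.9, 13.5, 19.2, 25.5, 26.4, 33.4, 33.8, 35.7, 35.8.
Count below 33.8: L = 12; count equal: E = 1; n = 15.
Percentile rank = 100·(12 + 0.5·1)/15 = 100·12.5/15 = 83.33.

83.3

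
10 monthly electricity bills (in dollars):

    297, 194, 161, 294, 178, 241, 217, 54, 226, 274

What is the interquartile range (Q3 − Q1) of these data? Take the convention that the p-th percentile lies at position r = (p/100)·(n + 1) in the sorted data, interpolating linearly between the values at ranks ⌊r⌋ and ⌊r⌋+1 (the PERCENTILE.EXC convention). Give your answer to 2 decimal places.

Sorted: 54, 161, 178, 194, 217, 226, 241, 274, 294, 297.
n = 10.
P25: r = 2.75; ranks 2–3 are 161, 178; interpolating gives 173.75.
P75: r = 8.25; ranks 8–9 are 274, 294; interpolating gives 279.
Difference: 279 − 173.75 = 105.25.

105.25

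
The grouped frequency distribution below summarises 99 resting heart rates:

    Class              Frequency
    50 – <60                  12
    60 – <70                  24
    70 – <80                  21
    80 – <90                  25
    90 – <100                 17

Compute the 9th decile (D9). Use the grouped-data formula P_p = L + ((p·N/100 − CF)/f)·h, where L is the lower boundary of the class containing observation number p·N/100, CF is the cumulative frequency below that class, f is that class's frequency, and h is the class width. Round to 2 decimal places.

N = 99; target position k = 90/100 · 99 = 89.1.
Cumulative frequencies: 12, 36, 57, 82, 99.
Observation 89.1 falls in the class 90 – <100.
L = 90, CF = 82, f = 17, h = 10.
P90 = 90 + ((89.1 − 82)/17)·10 = 90 + 4.17647 = 94.1765.

94.18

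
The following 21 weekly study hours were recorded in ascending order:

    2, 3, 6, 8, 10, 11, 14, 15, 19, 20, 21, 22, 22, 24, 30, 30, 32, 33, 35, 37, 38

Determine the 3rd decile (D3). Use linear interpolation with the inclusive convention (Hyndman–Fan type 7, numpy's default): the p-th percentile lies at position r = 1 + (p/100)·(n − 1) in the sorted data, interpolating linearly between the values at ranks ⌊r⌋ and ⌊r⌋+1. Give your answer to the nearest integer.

14

n = 21.
r = 1 + (30/100)·(21 − 1) = 1 + 6 = 7.
r is an integer, so P30 is the value at rank 7: 14.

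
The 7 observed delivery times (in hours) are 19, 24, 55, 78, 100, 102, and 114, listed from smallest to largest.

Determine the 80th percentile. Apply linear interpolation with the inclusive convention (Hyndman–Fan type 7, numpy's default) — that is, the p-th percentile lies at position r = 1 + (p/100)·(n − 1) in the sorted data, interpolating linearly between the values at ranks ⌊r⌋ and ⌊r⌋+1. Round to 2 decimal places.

101.60

n = 7.
r = 1 + (80/100)·(7 − 1) = 1 + 4.8 = 5.8.
Rank 5 is 100 and rank 6 is 102.
Interpolate: 100 + 0.8·(102 − 100) = 100 + 0.8·2 = 101.6.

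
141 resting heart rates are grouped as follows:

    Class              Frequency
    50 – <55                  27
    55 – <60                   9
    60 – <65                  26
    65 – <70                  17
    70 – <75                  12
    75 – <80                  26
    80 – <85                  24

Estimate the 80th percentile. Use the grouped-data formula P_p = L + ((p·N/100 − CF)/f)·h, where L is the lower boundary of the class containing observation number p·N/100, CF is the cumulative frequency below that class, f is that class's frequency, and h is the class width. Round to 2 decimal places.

N = 141; target position k = 80/100 · 141 = 112.8.
Cumulative frequencies: 27, 36, 62, 79, 91, 117, 141.
Observation 112.8 falls in the class 75 – <80.
L = 75, CF = 91, f = 26, h = 5.
P80 = 75 + ((112.8 − 91)/26)·5 = 75 + 4.19231 = 79.1923.

79.19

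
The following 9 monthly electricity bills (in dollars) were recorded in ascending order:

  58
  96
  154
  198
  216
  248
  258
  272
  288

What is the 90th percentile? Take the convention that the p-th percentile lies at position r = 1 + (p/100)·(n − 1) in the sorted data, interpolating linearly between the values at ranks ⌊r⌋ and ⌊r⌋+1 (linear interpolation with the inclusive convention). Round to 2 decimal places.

n = 9.
r = 1 + (90/100)·(9 − 1) = 1 + 7.2 = 8.2.
Rank 8 is 272 and rank 9 is 288.
Interpolate: 272 + 0.2·(288 − 272) = 272 + 0.2·16 = 275.2.

275.20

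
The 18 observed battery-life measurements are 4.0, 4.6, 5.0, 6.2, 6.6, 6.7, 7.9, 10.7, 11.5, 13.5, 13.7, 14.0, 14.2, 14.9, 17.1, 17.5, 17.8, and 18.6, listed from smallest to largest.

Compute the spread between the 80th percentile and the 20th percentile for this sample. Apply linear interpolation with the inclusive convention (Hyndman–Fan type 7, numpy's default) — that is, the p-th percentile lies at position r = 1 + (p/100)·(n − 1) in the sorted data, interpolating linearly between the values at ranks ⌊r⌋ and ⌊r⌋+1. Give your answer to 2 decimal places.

9.86

n = 18.
P20: r = 4.4; ranks 4–5 are 6.2, 6.6; interpolating gives 6.36.
P80: r = 14.6; ranks 14–15 are 14.9, 17.1; interpolating gives 16.22.
Difference: 16.22 − 6.36 = 9.86.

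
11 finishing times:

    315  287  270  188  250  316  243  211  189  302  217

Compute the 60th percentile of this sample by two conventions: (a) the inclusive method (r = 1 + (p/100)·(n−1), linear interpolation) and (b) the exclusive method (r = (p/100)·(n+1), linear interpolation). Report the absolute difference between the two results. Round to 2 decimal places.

3.40

Sorted: 188, 189, 211, 217, 243, 250, 270, 287, 302, 315, 316.
n = 11.
(a) r = 7 → value at rank 7 = 270.
(b) r = 7.2; between ranks 7 (270) and 8 (287): 273.4.
|270 − 273.4| = 3.4.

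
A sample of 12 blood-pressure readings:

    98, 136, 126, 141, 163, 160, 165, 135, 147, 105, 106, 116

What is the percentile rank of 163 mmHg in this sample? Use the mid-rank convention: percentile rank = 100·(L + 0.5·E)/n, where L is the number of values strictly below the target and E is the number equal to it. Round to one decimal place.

87.5

Sorted: 98, 105, 106, 116, 126, 135, 136, 141, 147, 160, 163, 165.
Count below 163: L = 10; count equal: E = 1; n = 12.
Percentile rank = 100·(10 + 0.5·1)/12 = 100·10.5/12 = 87.5.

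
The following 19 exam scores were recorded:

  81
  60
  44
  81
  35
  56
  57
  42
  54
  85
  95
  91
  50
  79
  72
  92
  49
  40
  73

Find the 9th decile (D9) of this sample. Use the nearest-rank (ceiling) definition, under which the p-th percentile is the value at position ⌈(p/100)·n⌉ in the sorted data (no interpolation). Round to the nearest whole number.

92

Sorted: 35, 40, 42, 44, 49, 50, 54, 56, 57, 60, 72, 73, 79, 81, 81, 85, 91, 92, 95.
n = 19.
Position = ⌈90/100 · 19⌉ = ⌈17.1⌉ = 18.
The value at rank 18 is 92.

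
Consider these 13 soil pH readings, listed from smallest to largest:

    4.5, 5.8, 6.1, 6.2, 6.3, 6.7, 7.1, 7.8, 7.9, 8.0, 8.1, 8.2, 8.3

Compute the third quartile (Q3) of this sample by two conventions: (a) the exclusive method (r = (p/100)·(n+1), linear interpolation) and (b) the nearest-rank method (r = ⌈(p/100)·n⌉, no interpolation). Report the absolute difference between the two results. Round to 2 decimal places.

n = 13.
(a) r = 10.5; between ranks 10 (8.0) and 11 (8.1): 8.05.
(b) the nearest-rank method: rank 10 → 8.
|8.05 − 8| = 0.05.

0.05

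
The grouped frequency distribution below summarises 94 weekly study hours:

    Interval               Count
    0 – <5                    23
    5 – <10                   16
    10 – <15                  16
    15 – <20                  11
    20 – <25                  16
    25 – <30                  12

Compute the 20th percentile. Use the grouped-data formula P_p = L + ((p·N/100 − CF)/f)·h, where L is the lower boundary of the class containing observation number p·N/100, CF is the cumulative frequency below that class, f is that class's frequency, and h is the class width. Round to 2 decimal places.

N = 94; target position k = 20/100 · 94 = 18.8.
Cumulative frequencies: 23, 39, 55, 66, 82, 94.
Observation 18.8 falls in the class 0 – <5.
L = 0, CF = 0, f = 23, h = 5.
P20 = 0 + ((18.8 − 0)/23)·5 = 0 + 4.08696 = 4.08696.

4.09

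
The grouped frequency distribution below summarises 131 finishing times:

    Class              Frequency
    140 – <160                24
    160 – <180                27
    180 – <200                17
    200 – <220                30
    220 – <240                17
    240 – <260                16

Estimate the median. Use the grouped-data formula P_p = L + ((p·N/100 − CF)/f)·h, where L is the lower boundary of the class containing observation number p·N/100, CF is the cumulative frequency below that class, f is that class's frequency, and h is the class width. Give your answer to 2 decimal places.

N = 131; target position k = 50/100 · 131 = 65.5.
Cumulative frequencies: 24, 51, 68, 98, 115, 131.
Observation 65.5 falls in the class 180 – <200.
L = 180, CF = 51, f = 17, h = 20.
P50 = 180 + ((65.5 − 51)/17)·20 = 180 + 17.0588 = 197.059.

197.06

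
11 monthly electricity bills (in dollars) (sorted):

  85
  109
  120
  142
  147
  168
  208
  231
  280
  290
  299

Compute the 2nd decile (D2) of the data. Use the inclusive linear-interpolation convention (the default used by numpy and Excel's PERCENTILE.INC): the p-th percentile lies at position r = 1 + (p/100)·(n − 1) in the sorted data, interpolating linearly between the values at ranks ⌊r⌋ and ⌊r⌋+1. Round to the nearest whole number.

n = 11.
r = 1 + (20/100)·(11 − 1) = 1 + 2 = 3.
r is an integer, so P20 is the value at rank 3: 120.

120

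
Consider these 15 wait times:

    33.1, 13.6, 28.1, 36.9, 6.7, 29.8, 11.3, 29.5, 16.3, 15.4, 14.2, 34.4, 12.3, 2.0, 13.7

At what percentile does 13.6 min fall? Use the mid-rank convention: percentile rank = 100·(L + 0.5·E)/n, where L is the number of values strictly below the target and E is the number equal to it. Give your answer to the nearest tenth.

Sorted: 2.0, 6.7, 11.3, 12.3, 13.6, 13.7, 14.2, 15.4, 16.3, 28.1, 29.5, 29.8, 33.1, 34.4, 36.9.
Count below 13.6: L = 4; count equal: E = 1; n = 15.
Percentile rank = 100·(4 + 0.5·1)/15 = 100·4.5/15 = 30.

30.0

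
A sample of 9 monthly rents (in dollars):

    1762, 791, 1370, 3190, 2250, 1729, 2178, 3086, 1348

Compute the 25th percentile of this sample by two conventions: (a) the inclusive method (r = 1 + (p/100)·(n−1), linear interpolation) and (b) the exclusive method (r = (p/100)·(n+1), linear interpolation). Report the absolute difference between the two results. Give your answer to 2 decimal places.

Sorted: 791, 1348, 1370, 1729, 1762, 2178, 2250, 3086, 3190.
n = 9.
(a) r = 3 → value at rank 3 = 1370.
(b) r = 2.5; between ranks 2 (1348) and 3 (1370): 1359.
|1370 − 1359| = 11.

11.00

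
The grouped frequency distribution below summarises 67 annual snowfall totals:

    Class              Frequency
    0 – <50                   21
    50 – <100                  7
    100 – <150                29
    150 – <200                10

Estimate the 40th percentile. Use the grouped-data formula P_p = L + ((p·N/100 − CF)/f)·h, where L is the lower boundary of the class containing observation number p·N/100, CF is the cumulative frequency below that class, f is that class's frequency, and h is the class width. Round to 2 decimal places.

91.43

N = 67; target position k = 40/100 · 67 = 26.8.
Cumulative frequencies: 21, 28, 57, 67.
Observation 26.8 falls in the class 50 – <100.
L = 50, CF = 21, f = 7, h = 50.
P40 = 50 + ((26.8 − 21)/7)·50 = 50 + 41.4286 = 91.4286.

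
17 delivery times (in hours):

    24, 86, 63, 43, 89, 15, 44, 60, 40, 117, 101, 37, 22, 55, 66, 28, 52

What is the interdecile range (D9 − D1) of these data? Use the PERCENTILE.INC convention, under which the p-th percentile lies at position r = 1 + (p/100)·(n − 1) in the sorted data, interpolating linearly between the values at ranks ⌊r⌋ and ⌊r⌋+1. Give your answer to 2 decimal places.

70.60

Sorted: 15, 22, 24, 28, 37, 40, 43, 44, 52, 55, 60, 63, 66, 86, 89, 101, 117.
n = 17.
P10: r = 2.6; ranks 2–3 are 22, 24; interpolating gives 23.2.
P90: r = 15.4; ranks 15–16 are 89, 101; interpolating gives 93.8.
Difference: 93.8 − 23.2 = 70.6.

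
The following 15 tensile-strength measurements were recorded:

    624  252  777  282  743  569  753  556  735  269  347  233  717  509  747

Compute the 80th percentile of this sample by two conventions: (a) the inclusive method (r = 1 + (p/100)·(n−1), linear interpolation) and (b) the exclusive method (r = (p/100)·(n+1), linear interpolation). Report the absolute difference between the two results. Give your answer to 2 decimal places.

Sorted: 233, 252, 269, 282, 347, 509, 556, 569, 624, 717, 735, 743, 747, 753, 777.
n = 15.
(a) r = 12.2; between ranks 12 (743) and 13 (747): 743.8.
(b) r = 12.8; between ranks 12 (743) and 13 (747): 746.2.
|743.8 − 746.2| = 2.4.

2.40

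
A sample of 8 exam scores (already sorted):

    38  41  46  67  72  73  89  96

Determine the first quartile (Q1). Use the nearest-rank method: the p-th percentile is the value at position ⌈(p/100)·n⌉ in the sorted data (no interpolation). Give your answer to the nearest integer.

41

n = 8.
Position = ⌈25/100 · 8⌉ = ⌈2⌉ = 2.
The value at rank 2 is 41.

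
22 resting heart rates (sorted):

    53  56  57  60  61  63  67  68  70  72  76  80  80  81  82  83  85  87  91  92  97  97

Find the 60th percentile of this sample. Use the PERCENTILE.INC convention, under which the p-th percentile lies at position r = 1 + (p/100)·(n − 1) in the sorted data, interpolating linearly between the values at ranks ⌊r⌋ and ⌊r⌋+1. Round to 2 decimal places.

n = 22.
r = 1 + (60/100)·(22 − 1) = 1 + 12.6 = 13.6.
Rank 13 is 80 and rank 14 is 81.
Interpolate: 80 + 0.6·(81 − 80) = 80 + 0.6·1 = 80.6.

80.60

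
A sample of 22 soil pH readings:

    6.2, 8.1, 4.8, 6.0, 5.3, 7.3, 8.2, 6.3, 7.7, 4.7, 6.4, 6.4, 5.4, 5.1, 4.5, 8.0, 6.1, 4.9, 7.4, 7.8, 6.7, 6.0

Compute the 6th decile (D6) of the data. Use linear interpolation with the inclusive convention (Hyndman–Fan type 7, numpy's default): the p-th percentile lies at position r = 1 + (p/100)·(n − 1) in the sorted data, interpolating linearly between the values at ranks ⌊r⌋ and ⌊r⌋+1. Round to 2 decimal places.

Sorted: 4.5, 4.7, 4.8, 4.9, 5.1, 5.3, 5.4, 6.0, 6.0, 6.1, 6.2, 6.3, 6.4, 6.4, 6.7, 7.3, 7.4, 7.7, 7.8, 8.0, 8.1, 8.2.
n = 22.
r = 1 + (60/100)·(22 − 1) = 1 + 12.6 = 13.6.
Rank 13 is 6.4 and rank 14 is 6.4.
Interpolate: 6.4 + 0.6·(6.4 − 6.4) = 6.4 + 0.6·0 = 6.4.

6.40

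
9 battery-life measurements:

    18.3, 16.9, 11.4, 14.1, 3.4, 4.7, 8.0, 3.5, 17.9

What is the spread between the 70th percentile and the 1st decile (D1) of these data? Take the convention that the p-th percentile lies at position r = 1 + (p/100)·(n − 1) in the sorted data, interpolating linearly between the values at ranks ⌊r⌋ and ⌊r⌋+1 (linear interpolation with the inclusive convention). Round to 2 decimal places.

Sorted: 3.4, 3.5, 4.7, 8.0, 11.4, 14.1, 16.9, 17.9, 18.3.
n = 9.
P10: r = 1.8; ranks 1–2 are 3.4, 3.5; interpolating gives 3.48.
P70: r = 6.6; ranks 6–7 are 14.1, 16.9; interpolating gives 15.78.
Difference: 15.78 − 3.48 = 12.3.

12.30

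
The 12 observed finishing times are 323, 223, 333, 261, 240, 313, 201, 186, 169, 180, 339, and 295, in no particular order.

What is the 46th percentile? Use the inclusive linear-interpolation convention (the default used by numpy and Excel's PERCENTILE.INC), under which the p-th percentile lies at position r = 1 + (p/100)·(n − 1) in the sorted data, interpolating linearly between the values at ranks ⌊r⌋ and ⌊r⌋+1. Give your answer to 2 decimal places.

Sorted: 169, 180, 186, 201, 223, 240, 261, 295, 313, 323, 333, 339.
n = 12.
r = 1 + (46/100)·(12 − 1) = 1 + 5.06 = 6.06.
Rank 6 is 240 and rank 7 is 261.
Interpolate: 240 + 0.06·(261 − 240) = 240 + 0.06·21 = 241.26.

241.26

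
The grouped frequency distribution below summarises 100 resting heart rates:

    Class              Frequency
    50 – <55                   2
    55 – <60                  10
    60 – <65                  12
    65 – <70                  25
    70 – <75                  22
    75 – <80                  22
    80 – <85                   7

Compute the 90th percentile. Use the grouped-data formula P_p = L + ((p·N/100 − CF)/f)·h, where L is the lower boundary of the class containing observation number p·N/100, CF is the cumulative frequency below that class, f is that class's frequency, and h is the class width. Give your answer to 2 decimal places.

79.32

N = 100; target position k = 90/100 · 100 = 90.
Cumulative frequencies: 2, 12, 24, 49, 71, 93, 100.
Observation 90 falls in the class 75 – <80.
L = 75, CF = 71, f = 22, h = 5.
P90 = 75 + ((90 − 71)/22)·5 = 75 + 4.31818 = 79.3182.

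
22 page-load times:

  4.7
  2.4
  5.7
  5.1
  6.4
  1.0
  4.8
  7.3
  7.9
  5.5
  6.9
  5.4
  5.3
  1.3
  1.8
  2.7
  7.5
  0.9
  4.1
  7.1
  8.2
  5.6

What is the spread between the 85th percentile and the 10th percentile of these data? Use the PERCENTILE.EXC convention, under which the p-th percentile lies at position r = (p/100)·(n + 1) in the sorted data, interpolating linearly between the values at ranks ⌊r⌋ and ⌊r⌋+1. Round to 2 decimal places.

Sorted: 0.9, 1.0, 1.3, 1.8, 2.4, 2.7, 4.1, 4.7, 4.8, 5.1, 5.3, 5.4, 5.5, 5.6, 5.7, 6.4, 6.9, 7.1, 7.3, 7.5, 7.9, 8.2.
n = 22.
P10: r = 2.3; ranks 2–3 are 1.0, 1.3; interpolating gives 1.09.
P85: r = 19.55; ranks 19–20 are 7.3, 7.5; interpolating gives 7.41.
Difference: 7.41 − 1.09 = 6.32.

6.32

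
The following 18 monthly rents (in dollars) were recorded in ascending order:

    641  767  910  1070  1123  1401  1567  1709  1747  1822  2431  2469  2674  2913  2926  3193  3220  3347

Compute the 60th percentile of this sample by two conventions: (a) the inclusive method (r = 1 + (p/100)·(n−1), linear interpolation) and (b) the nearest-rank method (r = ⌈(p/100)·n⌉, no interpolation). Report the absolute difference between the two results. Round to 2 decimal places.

7.60

n = 18.
(a) r = 11.2; between ranks 11 (2431) and 12 (2469): 2438.6.
(b) the nearest-rank method: rank 11 → 2431.
|2438.6 − 2431| = 7.6.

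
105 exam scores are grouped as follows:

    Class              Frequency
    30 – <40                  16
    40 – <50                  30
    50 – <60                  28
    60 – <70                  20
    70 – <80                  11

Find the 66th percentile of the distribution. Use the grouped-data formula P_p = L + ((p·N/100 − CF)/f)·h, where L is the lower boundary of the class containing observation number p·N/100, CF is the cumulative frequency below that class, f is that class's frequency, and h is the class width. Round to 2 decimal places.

58.32

N = 105; target position k = 66/100 · 105 = 69.3.
Cumulative frequencies: 16, 46, 74, 94, 105.
Observation 69.3 falls in the class 50 – <60.
L = 50, CF = 46, f = 28, h = 10.
P66 = 50 + ((69.3 − 46)/28)·10 = 50 + 8.32143 = 58.3214.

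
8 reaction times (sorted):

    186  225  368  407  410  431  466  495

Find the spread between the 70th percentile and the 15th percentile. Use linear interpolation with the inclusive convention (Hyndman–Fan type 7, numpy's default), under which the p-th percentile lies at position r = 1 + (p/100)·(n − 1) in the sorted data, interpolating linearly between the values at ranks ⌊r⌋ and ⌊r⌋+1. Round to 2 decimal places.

n = 8.
P15: r = 2.05; ranks 2–3 are 225, 368; interpolating gives 232.15.
P70: r = 5.9; ranks 5–6 are 410, 431; interpolating gives 428.9.
Difference: 428.9 − 232.15 = 196.75.

196.75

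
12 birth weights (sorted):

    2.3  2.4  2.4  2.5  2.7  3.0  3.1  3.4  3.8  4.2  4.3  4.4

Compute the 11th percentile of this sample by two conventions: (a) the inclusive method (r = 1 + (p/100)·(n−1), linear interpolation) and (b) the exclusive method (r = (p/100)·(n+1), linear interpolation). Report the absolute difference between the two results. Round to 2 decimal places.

n = 12.
(a) r = 2.21; between ranks 2 (2.4) and 3 (2.4): 2.4.
(b) r = 1.43; between ranks 1 (2.3) and 2 (2.4): 2.343.
|2.4 − 2.343| = 0.057.

0.06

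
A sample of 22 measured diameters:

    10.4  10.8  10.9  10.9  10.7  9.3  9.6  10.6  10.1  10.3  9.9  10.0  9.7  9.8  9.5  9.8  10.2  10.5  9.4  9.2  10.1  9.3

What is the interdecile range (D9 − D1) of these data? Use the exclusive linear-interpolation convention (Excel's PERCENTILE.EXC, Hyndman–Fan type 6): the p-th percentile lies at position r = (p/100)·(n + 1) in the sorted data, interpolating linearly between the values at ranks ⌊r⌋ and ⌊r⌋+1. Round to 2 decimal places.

1.57

Sorted: 9.2, 9.3, 9.3, 9.4, 9.5, 9.6, 9.7, 9.8, 9.8, 9.9, 10.0, 10.1, 10.1, 10.2, 10.3, 10.4, 10.5, 10.6, 10.7, 10.8, 10.9, 10.9.
n = 22.
P10: r = 2.3; ranks 2–3 are 9.3, 9.3; interpolating gives 9.3.
P90: r = 20.7; ranks 20–21 are 10.8, 10.9; interpolating gives 10.87.
Difference: 10.87 − 9.3 = 1.57.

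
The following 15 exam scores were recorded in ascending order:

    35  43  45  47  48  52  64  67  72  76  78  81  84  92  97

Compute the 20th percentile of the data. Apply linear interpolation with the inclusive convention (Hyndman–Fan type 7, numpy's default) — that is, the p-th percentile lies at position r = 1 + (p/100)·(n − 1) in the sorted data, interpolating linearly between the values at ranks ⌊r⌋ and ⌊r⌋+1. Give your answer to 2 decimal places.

46.60

n = 15.
r = 1 + (20/100)·(15 − 1) = 1 + 2.8 = 3.8.
Rank 3 is 45 and rank 4 is 47.
Interpolate: 45 + 0.8·(47 − 45) = 45 + 0.8·2 = 46.6.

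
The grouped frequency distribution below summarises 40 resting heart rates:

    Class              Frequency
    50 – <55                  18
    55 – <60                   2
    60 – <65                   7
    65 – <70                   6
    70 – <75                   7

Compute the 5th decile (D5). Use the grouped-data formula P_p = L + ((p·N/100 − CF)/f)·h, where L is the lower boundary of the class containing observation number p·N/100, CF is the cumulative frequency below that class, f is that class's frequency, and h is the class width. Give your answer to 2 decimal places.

N = 40; target position k = 50/100 · 40 = 20.
Cumulative frequencies: 18, 20, 27, 33, 40.
Observation 20 falls in the class 55 – <60.
L = 55, CF = 18, f = 2, h = 5.
P50 = 55 + ((20 − 18)/2)·5 = 55 + 5 = 60.

60.00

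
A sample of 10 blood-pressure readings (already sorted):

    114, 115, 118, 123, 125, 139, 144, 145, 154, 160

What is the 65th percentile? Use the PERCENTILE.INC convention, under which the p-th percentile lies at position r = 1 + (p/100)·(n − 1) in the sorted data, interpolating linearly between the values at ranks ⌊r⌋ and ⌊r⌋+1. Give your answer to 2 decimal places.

143.25

n = 10.
r = 1 + (65/100)·(10 − 1) = 1 + 5.85 = 6.85.
Rank 6 is 139 and rank 7 is 144.
Interpolate: 139 + 0.85·(144 − 139) = 139 + 0.85·5 = 143.25.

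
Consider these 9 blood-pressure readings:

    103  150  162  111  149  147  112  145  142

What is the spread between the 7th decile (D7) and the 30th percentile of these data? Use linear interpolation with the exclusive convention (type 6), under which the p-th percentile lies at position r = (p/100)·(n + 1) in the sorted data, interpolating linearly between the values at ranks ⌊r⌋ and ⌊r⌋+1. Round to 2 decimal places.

37.00

Sorted: 103, 111, 112, 142, 145, 147, 149, 150, 162.
n = 9.
P30: r = 3 (integer) → 112.
P70: r = 7 (integer) → 149.
Difference: 149 − 112 = 37.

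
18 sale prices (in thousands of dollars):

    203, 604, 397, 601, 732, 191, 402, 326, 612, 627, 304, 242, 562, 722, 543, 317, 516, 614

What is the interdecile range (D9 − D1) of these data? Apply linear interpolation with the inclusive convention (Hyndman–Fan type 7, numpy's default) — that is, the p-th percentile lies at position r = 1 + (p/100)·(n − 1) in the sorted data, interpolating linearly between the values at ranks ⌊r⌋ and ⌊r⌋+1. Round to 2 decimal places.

Sorted: 191, 203, 242, 304, 317, 326, 397, 402, 516, 543, 562, 601, 604, 612, 614, 627, 722, 732.
n = 18.
P10: r = 2.7; ranks 2–3 are 203, 242; interpolating gives 230.3.
P90: r = 16.3; ranks 16–17 are 627, 722; interpolating gives 655.5.
Difference: 655.5 − 230.3 = 425.2.

425.20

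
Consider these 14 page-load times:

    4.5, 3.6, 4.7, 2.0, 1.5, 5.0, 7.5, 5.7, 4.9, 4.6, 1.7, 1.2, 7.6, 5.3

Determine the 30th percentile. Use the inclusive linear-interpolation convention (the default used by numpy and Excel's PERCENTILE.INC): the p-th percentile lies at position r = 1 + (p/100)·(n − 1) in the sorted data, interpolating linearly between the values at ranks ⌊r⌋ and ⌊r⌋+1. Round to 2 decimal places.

3.44

Sorted: 1.2, 1.5, 1.7, 2.0, 3.6, 4.5, 4.6, 4.7, 4.9, 5.0, 5.3, 5.7, 7.5, 7.6.
n = 14.
r = 1 + (30/100)·(14 − 1) = 1 + 3.9 = 4.9.
Rank 4 is 2.0 and rank 5 is 3.6.
Interpolate: 2.0 + 0.9·(3.6 − 2.0) = 2.0 + 0.9·1.6 = 3.44.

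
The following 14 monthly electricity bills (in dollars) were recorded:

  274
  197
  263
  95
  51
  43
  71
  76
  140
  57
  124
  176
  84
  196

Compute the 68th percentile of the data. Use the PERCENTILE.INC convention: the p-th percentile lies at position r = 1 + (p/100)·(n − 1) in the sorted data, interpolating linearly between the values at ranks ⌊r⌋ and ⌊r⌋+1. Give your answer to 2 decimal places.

Sorted: 43, 51, 57, 71, 76, 84, 95, 124, 140, 176, 196, 197, 263, 274.
n = 14.
r = 1 + (68/100)·(14 − 1) = 1 + 8.84 = 9.84.
Rank 9 is 140 and rank 10 is 176.
Interpolate: 140 + 0.84·(176 − 140) = 140 + 0.84·36 = 170.24.

170.24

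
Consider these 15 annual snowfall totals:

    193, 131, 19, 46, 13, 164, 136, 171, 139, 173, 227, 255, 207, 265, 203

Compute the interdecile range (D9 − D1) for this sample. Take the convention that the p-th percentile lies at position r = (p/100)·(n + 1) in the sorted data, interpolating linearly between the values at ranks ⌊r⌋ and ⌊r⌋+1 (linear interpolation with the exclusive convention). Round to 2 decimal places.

242.40

Sorted: 13, 19, 46, 131, 136, 139, 164, 171, 173, 193, 203, 207, 227, 255, 265.
n = 15.
P10: r = 1.6; ranks 1–2 are 13, 19; interpolating gives 16.6.
P90: r = 14.4; ranks 14–15 are 255, 265; interpolating gives 259.
Difference: 259 − 16.6 = 242.4.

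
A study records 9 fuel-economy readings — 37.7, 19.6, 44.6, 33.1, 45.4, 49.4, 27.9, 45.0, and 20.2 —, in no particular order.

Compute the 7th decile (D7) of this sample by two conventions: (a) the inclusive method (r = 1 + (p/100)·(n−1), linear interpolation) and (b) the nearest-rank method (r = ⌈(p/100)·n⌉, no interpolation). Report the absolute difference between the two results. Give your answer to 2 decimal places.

Sorted: 19.6, 20.2, 27.9, 33.1, 37.7, 44.6, 45.0, 45.4, 49.4.
n = 9.
(a) r = 6.6; between ranks 6 (44.6) and 7 (45.0): 44.84.
(b) the nearest-rank method: rank 7 → 45.
|44.84 − 45| = 0.16.

0.16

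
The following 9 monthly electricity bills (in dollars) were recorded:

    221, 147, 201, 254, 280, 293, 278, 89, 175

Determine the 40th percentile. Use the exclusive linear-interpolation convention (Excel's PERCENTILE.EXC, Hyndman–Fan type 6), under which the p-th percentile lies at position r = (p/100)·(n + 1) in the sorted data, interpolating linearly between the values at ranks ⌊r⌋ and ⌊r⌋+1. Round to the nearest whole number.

Sorted: 89, 147, 175, 201, 221, 254, 278, 280, 293.
n = 9.
r = (40/100)·(9 + 1) = 4.
r is an integer, so P40 is the value at rank 4: 201.

201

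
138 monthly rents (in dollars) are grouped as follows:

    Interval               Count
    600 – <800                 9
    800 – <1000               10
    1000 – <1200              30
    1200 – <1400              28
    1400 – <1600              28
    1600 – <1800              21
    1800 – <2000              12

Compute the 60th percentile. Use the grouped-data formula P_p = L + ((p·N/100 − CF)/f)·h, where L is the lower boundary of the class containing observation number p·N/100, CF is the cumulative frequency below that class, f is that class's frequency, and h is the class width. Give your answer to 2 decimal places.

N = 138; target position k = 60/100 · 138 = 82.8.
Cumulative frequencies: 9, 19, 49, 77, 105, 126, 138.
Observation 82.8 falls in the class 1400 – <1600.
L = 1400, CF = 77, f = 28, h = 200.
P60 = 1400 + ((82.8 − 77)/28)·200 = 1400 + 41.4286 = 1441.43.

1441.43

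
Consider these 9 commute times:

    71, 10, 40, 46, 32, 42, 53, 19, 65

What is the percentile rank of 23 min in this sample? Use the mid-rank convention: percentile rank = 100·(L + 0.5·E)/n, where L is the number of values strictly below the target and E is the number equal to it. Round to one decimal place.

22.2

Sorted: 10, 19, 32, 40, 42, 46, 53, 65, 71.
Count below 23: L = 2; count equal: E = 0; n = 9.
Percentile rank = 100·(2 + 0.5·0)/9 = 100·2/9 = 22.22.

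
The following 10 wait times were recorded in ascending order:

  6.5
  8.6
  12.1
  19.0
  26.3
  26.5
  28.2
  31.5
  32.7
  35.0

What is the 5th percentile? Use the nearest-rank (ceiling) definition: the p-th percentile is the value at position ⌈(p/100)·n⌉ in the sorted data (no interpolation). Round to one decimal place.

n = 10.
Position = ⌈5/100 · 10⌉ = ⌈0.5⌉ = 1.
The value at rank 1 is 6.5.

6.5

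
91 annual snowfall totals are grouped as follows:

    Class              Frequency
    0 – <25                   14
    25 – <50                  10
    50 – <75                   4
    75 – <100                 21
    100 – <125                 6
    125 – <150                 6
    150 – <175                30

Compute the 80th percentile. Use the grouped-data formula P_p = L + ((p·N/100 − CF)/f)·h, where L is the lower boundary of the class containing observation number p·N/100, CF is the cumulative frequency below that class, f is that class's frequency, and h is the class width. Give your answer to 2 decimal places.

159.83

N = 91; target position k = 80/100 · 91 = 72.8.
Cumulative frequencies: 14, 24, 28, 49, 55, 61, 91.
Observation 72.8 falls in the class 150 – <175.
L = 150, CF = 61, f = 30, h = 25.
P80 = 150 + ((72.8 − 61)/30)·25 = 150 + 9.83333 = 159.833.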